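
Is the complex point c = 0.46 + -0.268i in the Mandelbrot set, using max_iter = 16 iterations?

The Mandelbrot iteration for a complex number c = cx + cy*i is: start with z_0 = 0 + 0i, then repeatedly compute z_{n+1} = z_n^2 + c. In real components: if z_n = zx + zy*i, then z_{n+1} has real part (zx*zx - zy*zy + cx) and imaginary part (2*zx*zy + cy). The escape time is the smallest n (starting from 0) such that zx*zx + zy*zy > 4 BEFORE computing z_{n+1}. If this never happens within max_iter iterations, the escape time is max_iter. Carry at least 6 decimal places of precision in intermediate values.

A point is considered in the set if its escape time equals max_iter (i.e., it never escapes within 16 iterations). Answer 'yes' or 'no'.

z_0 = 0 + 0i, c = 0.4600 + -0.2680i
Iter 1: z = 0.4600 + -0.2680i, |z|^2 = 0.2834
Iter 2: z = 0.5998 + -0.5146i, |z|^2 = 0.6245
Iter 3: z = 0.5550 + -0.8852i, |z|^2 = 1.0916
Iter 4: z = -0.0157 + -1.2505i, |z|^2 = 1.5641
Iter 5: z = -1.1036 + -0.2288i, |z|^2 = 1.2703
Iter 6: z = 1.6256 + 0.2370i, |z|^2 = 2.6988
Iter 7: z = 3.0465 + 0.5026i, |z|^2 = 9.5337
Escaped at iteration 7

Answer: no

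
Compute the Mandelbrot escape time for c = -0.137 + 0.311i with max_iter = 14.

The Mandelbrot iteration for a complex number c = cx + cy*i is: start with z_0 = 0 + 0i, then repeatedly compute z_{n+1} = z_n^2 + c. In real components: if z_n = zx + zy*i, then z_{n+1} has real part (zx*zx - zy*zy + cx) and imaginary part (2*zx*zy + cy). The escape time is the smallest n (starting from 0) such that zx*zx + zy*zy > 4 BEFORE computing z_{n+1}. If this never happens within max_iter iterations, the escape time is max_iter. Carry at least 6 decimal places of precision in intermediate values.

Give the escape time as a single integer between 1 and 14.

z_0 = 0 + 0i, c = -0.1370 + 0.3110i
Iter 1: z = -0.1370 + 0.3110i, |z|^2 = 0.1155
Iter 2: z = -0.2150 + 0.2258i, |z|^2 = 0.0972
Iter 3: z = -0.1418 + 0.2139i, |z|^2 = 0.0659
Iter 4: z = -0.1627 + 0.2503i, |z|^2 = 0.0891
Iter 5: z = -0.1732 + 0.2296i, |z|^2 = 0.0827
Iter 6: z = -0.1597 + 0.2315i, |z|^2 = 0.0791
Iter 7: z = -0.1651 + 0.2371i, |z|^2 = 0.0835
Iter 8: z = -0.1660 + 0.2327i, |z|^2 = 0.0817
Iter 9: z = -0.1636 + 0.2338i, |z|^2 = 0.0814
Iter 10: z = -0.1649 + 0.2345i, |z|^2 = 0.0822
Iter 11: z = -0.1648 + 0.2337i, |z|^2 = 0.0818
Iter 12: z = -0.1644 + 0.2340i, |z|^2 = 0.0818
Iter 13: z = -0.1647 + 0.2340i, |z|^2 = 0.0819

Answer: 14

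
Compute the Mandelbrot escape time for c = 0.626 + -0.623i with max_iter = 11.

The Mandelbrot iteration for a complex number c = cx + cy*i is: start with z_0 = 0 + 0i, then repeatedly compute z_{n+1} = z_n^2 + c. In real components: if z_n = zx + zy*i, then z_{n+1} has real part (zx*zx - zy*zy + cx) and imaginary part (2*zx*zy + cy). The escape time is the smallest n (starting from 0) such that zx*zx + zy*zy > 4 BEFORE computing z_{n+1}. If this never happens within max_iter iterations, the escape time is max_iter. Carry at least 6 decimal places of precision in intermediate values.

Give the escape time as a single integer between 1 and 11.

Answer: 3

Derivation:
z_0 = 0 + 0i, c = 0.6260 + -0.6230i
Iter 1: z = 0.6260 + -0.6230i, |z|^2 = 0.7800
Iter 2: z = 0.6297 + -1.4030i, |z|^2 = 2.3650
Iter 3: z = -0.9458 + -2.3901i, |z|^2 = 6.6070
Escaped at iteration 3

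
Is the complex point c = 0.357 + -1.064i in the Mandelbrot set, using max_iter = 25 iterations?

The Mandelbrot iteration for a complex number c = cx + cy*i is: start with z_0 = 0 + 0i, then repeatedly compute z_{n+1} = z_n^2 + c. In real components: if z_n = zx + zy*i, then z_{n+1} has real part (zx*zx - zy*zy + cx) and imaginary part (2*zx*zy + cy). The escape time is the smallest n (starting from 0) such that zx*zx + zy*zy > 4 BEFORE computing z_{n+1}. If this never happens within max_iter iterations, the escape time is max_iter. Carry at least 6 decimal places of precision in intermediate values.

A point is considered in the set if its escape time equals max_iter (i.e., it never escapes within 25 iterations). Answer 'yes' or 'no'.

Answer: no

Derivation:
z_0 = 0 + 0i, c = 0.3570 + -1.0640i
Iter 1: z = 0.3570 + -1.0640i, |z|^2 = 1.2595
Iter 2: z = -0.6476 + -1.8237i, |z|^2 = 3.7453
Iter 3: z = -2.5494 + 1.2982i, |z|^2 = 8.1849
Escaped at iteration 3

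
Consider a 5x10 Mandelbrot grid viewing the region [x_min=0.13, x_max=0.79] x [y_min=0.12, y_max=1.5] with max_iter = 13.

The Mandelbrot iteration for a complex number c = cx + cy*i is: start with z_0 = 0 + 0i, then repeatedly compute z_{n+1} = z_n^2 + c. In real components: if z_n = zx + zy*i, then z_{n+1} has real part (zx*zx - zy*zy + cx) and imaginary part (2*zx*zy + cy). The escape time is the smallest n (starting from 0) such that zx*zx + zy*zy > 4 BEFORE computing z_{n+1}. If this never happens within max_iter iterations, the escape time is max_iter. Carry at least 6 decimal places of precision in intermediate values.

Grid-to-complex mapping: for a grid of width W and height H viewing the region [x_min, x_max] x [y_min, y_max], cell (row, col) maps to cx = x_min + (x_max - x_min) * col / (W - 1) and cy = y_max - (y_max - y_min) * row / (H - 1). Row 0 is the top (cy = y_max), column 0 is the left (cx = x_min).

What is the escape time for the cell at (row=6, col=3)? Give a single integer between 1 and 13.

Answer: 3

Derivation:
z_0 = 0 + 0i, c = 0.6250 + 0.5800i
Iter 1: z = 0.6250 + 0.5800i, |z|^2 = 0.7270
Iter 2: z = 0.6792 + 1.3050i, |z|^2 = 2.1644
Iter 3: z = -0.6167 + 2.3528i, |z|^2 = 5.9159
Escaped at iteration 3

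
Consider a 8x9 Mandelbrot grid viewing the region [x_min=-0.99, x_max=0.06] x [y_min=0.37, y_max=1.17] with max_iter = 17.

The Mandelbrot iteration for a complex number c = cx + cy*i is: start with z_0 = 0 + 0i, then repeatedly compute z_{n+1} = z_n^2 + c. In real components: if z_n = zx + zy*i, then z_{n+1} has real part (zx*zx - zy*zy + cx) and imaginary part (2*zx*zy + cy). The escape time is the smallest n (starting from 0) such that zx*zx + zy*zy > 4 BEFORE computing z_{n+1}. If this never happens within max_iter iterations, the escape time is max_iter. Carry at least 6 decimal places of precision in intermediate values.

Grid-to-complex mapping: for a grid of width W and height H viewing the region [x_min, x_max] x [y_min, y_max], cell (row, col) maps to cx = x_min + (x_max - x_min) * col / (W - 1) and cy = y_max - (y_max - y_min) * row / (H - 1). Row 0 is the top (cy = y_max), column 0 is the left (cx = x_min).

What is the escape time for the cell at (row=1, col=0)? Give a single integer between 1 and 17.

z_0 = 0 + 0i, c = -0.9900 + 1.0700i
Iter 1: z = -0.9900 + 1.0700i, |z|^2 = 2.1250
Iter 2: z = -1.1548 + -1.0486i, |z|^2 = 2.4331
Iter 3: z = -0.7560 + 3.4918i, |z|^2 = 12.7645
Escaped at iteration 3

Answer: 3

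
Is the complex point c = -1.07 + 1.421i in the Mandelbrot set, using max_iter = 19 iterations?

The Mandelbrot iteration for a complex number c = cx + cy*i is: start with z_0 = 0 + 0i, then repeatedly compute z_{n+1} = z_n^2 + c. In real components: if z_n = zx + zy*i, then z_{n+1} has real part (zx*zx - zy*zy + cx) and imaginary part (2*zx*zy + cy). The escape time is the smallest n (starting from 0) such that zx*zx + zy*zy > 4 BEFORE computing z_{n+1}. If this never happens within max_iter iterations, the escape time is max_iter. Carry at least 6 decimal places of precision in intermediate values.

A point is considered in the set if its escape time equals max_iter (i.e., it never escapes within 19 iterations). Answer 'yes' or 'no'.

Answer: no

Derivation:
z_0 = 0 + 0i, c = -1.0700 + 1.4210i
Iter 1: z = -1.0700 + 1.4210i, |z|^2 = 3.1641
Iter 2: z = -1.9443 + -1.6199i, |z|^2 = 6.4047
Escaped at iteration 2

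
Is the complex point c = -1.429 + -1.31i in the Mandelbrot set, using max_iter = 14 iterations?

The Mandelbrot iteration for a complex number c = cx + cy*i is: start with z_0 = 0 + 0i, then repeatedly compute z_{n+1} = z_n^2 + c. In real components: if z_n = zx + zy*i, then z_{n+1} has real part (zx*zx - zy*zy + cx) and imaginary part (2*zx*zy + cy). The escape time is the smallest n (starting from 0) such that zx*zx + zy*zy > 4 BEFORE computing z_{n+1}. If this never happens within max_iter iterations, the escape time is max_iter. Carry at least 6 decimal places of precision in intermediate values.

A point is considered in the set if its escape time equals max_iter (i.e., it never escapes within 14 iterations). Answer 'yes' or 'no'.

z_0 = 0 + 0i, c = -1.4290 + -1.3100i
Iter 1: z = -1.4290 + -1.3100i, |z|^2 = 3.7581
Iter 2: z = -1.1031 + 2.4340i, |z|^2 = 7.1410
Escaped at iteration 2

Answer: no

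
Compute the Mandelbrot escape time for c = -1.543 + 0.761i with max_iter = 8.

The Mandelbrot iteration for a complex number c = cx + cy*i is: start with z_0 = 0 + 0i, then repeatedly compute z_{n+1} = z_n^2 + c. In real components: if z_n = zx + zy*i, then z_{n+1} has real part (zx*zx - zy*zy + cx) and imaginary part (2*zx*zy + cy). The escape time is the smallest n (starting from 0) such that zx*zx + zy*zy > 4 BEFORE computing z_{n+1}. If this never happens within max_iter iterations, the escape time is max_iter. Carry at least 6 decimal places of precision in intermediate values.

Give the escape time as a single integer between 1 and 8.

z_0 = 0 + 0i, c = -1.5430 + 0.7610i
Iter 1: z = -1.5430 + 0.7610i, |z|^2 = 2.9600
Iter 2: z = 0.2587 + -1.5874i, |z|^2 = 2.5869
Iter 3: z = -3.9960 + -0.0604i, |z|^2 = 15.9720
Escaped at iteration 3

Answer: 3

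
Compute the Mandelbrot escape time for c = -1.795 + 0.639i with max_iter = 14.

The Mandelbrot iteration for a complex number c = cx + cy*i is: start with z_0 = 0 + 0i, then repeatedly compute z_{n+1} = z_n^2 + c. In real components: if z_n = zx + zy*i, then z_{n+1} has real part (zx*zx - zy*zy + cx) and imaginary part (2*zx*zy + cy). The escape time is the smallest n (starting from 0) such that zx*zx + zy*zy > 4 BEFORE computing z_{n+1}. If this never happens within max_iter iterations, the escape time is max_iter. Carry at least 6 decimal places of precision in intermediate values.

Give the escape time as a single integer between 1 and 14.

z_0 = 0 + 0i, c = -1.7950 + 0.6390i
Iter 1: z = -1.7950 + 0.6390i, |z|^2 = 3.6303
Iter 2: z = 1.0187 + -1.6550i, |z|^2 = 3.7768
Iter 3: z = -3.4963 + -2.7329i, |z|^2 = 19.6930
Escaped at iteration 3

Answer: 3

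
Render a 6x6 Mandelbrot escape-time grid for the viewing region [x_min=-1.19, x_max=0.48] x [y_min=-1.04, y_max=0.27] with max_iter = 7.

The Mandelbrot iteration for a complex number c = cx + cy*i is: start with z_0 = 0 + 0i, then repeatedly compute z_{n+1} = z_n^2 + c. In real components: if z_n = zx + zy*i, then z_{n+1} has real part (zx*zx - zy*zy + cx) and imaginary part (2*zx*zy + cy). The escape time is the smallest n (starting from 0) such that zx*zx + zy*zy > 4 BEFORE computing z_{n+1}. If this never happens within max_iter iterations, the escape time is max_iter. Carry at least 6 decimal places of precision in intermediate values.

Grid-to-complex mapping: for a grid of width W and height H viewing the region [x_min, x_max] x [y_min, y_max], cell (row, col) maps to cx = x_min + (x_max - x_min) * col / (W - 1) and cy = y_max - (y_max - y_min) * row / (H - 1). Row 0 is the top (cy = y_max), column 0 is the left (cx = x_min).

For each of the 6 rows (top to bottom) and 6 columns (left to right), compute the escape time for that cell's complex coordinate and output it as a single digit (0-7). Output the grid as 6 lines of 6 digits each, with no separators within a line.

Answer: 777776
777775
777776
557775
346763
334742

Derivation:
(row=0, col=0): c = -1.1900 + 0.2700i → escape time 7
(row=0, col=1): c = -0.8560 + 0.2700i → escape time 7
(row=0, col=2): c = -0.5220 + 0.2700i → escape time 7
(row=0, col=3): c = -0.1880 + 0.2700i → escape time 7
(row=0, col=4): c = 0.1460 + 0.2700i → escape time 7
(row=0, col=5): c = 0.4800 + 0.2700i → escape time 6
(row=1, col=0): c = -1.1900 + 0.0080i → escape time 7
(row=1, col=1): c = -0.8560 + 0.0080i → escape time 7
(row=1, col=2): c = -0.5220 + 0.0080i → escape time 7
(row=1, col=3): c = -0.1880 + 0.0080i → escape time 7
(row=1, col=4): c = 0.1460 + 0.0080i → escape time 7
(row=1, col=5): c = 0.4800 + 0.0080i → escape time 5
(row=2, col=0): c = -1.1900 + -0.2540i → escape time 7
(row=2, col=1): c = -0.8560 + -0.2540i → escape time 7
(row=2, col=2): c = -0.5220 + -0.2540i → escape time 7
(row=2, col=3): c = -0.1880 + -0.2540i → escape time 7
(row=2, col=4): c = 0.1460 + -0.2540i → escape time 7
(row=2, col=5): c = 0.4800 + -0.2540i → escape time 6
(row=3, col=0): c = -1.1900 + -0.5160i → escape time 5
(row=3, col=1): c = -0.8560 + -0.5160i → escape time 5
(row=3, col=2): c = -0.5220 + -0.5160i → escape time 7
(row=3, col=3): c = -0.1880 + -0.5160i → escape time 7
(row=3, col=4): c = 0.1460 + -0.5160i → escape time 7
(row=3, col=5): c = 0.4800 + -0.5160i → escape time 5
(row=4, col=0): c = -1.1900 + -0.7780i → escape time 3
(row=4, col=1): c = -0.8560 + -0.7780i → escape time 4
(row=4, col=2): c = -0.5220 + -0.7780i → escape time 6
(row=4, col=3): c = -0.1880 + -0.7780i → escape time 7
(row=4, col=4): c = 0.1460 + -0.7780i → escape time 6
(row=4, col=5): c = 0.4800 + -0.7780i → escape time 3
(row=5, col=0): c = -1.1900 + -1.0400i → escape time 3
(row=5, col=1): c = -0.8560 + -1.0400i → escape time 3
(row=5, col=2): c = -0.5220 + -1.0400i → escape time 4
(row=5, col=3): c = -0.1880 + -1.0400i → escape time 7
(row=5, col=4): c = 0.1460 + -1.0400i → escape time 4
(row=5, col=5): c = 0.4800 + -1.0400i → escape time 2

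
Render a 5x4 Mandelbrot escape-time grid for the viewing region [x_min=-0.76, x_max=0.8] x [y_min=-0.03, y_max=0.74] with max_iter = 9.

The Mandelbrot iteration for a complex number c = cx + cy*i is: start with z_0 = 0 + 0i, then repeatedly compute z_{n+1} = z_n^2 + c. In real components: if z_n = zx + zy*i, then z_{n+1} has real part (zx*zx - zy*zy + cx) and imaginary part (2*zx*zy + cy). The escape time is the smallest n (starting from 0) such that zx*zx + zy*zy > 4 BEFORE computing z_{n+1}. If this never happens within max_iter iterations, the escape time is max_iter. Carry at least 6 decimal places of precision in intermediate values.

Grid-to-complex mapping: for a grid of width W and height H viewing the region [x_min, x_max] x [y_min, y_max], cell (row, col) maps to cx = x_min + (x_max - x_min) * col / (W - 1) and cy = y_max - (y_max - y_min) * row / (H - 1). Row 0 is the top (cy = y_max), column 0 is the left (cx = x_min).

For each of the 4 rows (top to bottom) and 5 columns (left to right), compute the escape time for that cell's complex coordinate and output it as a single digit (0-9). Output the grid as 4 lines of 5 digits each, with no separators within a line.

Answer: 47942
69973
99993
99963

Derivation:
(row=0, col=0): c = -0.7600 + 0.7400i → escape time 4
(row=0, col=1): c = -0.3700 + 0.7400i → escape time 7
(row=0, col=2): c = 0.0200 + 0.7400i → escape time 9
(row=0, col=3): c = 0.4100 + 0.7400i → escape time 4
(row=0, col=4): c = 0.8000 + 0.7400i → escape time 2
(row=1, col=0): c = -0.7600 + 0.4833i → escape time 6
(row=1, col=1): c = -0.3700 + 0.4833i → escape time 9
(row=1, col=2): c = 0.0200 + 0.4833i → escape time 9
(row=1, col=3): c = 0.4100 + 0.4833i → escape time 7
(row=1, col=4): c = 0.8000 + 0.4833i → escape time 3
(row=2, col=0): c = -0.7600 + 0.2267i → escape time 9
(row=2, col=1): c = -0.3700 + 0.2267i → escape time 9
(row=2, col=2): c = 0.0200 + 0.2267i → escape time 9
(row=2, col=3): c = 0.4100 + 0.2267i → escape time 9
(row=2, col=4): c = 0.8000 + 0.2267i → escape time 3
(row=3, col=0): c = -0.7600 + -0.0300i → escape time 9
(row=3, col=1): c = -0.3700 + -0.0300i → escape time 9
(row=3, col=2): c = 0.0200 + -0.0300i → escape time 9
(row=3, col=3): c = 0.4100 + -0.0300i → escape time 6
(row=3, col=4): c = 0.8000 + -0.0300i → escape time 3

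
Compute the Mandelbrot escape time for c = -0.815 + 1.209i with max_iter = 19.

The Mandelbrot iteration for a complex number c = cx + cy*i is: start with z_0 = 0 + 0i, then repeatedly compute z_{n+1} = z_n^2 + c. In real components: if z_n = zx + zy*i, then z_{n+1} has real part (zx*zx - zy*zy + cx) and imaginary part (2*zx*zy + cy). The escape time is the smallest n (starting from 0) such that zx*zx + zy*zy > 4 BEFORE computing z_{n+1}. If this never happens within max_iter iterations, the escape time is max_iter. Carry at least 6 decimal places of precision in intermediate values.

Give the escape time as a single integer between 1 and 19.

Answer: 3

Derivation:
z_0 = 0 + 0i, c = -0.8150 + 1.2090i
Iter 1: z = -0.8150 + 1.2090i, |z|^2 = 2.1259
Iter 2: z = -1.6125 + -0.7617i, |z|^2 = 3.1802
Iter 3: z = 1.2049 + 3.6653i, |z|^2 = 14.8863
Escaped at iteration 3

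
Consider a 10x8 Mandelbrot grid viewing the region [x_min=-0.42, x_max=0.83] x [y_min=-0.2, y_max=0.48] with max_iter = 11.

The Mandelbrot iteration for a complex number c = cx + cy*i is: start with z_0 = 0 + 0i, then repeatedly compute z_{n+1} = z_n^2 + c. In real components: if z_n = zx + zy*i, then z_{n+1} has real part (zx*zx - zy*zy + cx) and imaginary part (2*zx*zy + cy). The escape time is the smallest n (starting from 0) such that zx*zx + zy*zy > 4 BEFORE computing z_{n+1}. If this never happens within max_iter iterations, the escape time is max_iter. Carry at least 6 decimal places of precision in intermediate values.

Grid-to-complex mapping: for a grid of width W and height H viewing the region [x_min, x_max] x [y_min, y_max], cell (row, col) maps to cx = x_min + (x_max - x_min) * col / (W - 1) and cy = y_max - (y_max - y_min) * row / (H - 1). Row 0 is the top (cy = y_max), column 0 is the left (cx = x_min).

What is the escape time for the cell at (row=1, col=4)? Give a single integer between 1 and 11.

z_0 = 0 + 0i, c = 0.1356 + 0.3829i
Iter 1: z = 0.1356 + 0.3829i, |z|^2 = 0.1650
Iter 2: z = 0.0074 + 0.4867i, |z|^2 = 0.2369
Iter 3: z = -0.1012 + 0.3900i, |z|^2 = 0.1624
Iter 4: z = -0.0063 + 0.3039i, |z|^2 = 0.0924
Iter 5: z = 0.0432 + 0.3790i, |z|^2 = 0.1455
Iter 6: z = -0.0062 + 0.4156i, |z|^2 = 0.1728
Iter 7: z = -0.0372 + 0.3777i, |z|^2 = 0.1440
Iter 8: z = -0.0057 + 0.3548i, |z|^2 = 0.1259
Iter 9: z = 0.0097 + 0.3788i, |z|^2 = 0.1436
Iter 10: z = -0.0078 + 0.3902i, |z|^2 = 0.1523

Answer: 11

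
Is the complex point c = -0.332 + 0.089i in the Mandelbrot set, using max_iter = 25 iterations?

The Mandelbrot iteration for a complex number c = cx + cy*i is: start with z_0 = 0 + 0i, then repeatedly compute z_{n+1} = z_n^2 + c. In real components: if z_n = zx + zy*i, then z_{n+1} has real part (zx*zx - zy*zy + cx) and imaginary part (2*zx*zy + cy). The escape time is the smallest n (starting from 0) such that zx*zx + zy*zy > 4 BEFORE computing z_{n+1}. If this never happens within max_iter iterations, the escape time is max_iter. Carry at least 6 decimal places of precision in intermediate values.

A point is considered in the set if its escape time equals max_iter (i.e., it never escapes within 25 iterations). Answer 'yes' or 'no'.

z_0 = 0 + 0i, c = -0.3320 + 0.0890i
Iter 1: z = -0.3320 + 0.0890i, |z|^2 = 0.1181
Iter 2: z = -0.2297 + 0.0299i, |z|^2 = 0.0537
Iter 3: z = -0.2801 + 0.0753i, |z|^2 = 0.0841
Iter 4: z = -0.2592 + 0.0468i, |z|^2 = 0.0694
Iter 5: z = -0.2670 + 0.0647i, |z|^2 = 0.0755
Iter 6: z = -0.2649 + 0.0544i, |z|^2 = 0.0731
Iter 7: z = -0.2648 + 0.0602i, |z|^2 = 0.0737
Iter 8: z = -0.2655 + 0.0571i, |z|^2 = 0.0738
Iter 9: z = -0.2648 + 0.0587i, |z|^2 = 0.0735
Iter 10: z = -0.2653 + 0.0579i, |z|^2 = 0.0738
Iter 11: z = -0.2650 + 0.0583i, |z|^2 = 0.0736
Iter 12: z = -0.2652 + 0.0581i, |z|^2 = 0.0737
Iter 13: z = -0.2651 + 0.0582i, |z|^2 = 0.0736
Iter 14: z = -0.2651 + 0.0582i, |z|^2 = 0.0737
Iter 15: z = -0.2651 + 0.0582i, |z|^2 = 0.0737
Iter 16: z = -0.2651 + 0.0582i, |z|^2 = 0.0737
Iter 17: z = -0.2651 + 0.0582i, |z|^2 = 0.0737
Iter 18: z = -0.2651 + 0.0582i, |z|^2 = 0.0737
Iter 19: z = -0.2651 + 0.0582i, |z|^2 = 0.0737
Iter 20: z = -0.2651 + 0.0582i, |z|^2 = 0.0737
Iter 21: z = -0.2651 + 0.0582i, |z|^2 = 0.0737
Iter 22: z = -0.2651 + 0.0582i, |z|^2 = 0.0737
Iter 23: z = -0.2651 + 0.0582i, |z|^2 = 0.0737
Iter 24: z = -0.2651 + 0.0582i, |z|^2 = 0.0737
Did not escape in 25 iterations → in set

Answer: yes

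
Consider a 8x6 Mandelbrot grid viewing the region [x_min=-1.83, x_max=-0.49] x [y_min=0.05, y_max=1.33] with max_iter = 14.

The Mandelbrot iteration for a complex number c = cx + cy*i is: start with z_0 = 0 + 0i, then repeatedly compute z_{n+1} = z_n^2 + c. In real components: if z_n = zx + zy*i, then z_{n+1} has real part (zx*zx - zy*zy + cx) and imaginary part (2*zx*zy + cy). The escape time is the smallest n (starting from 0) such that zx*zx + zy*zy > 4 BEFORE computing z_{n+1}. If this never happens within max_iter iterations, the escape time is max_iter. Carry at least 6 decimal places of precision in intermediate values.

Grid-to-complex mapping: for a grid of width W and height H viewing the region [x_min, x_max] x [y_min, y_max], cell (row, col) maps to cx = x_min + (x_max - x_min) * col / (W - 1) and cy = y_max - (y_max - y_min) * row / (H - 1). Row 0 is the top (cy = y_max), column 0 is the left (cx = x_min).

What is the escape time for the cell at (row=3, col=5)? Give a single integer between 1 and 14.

Answer: 5

Derivation:
z_0 = 0 + 0i, c = -0.8729 + 0.5620i
Iter 1: z = -0.8729 + 0.5620i, |z|^2 = 1.0777
Iter 2: z = -0.4268 + -0.4191i, |z|^2 = 0.3578
Iter 3: z = -0.8663 + 0.9198i, |z|^2 = 1.5965
Iter 4: z = -0.9683 + -1.0316i, |z|^2 = 2.0018
Iter 5: z = -0.9995 + 2.5598i, |z|^2 = 7.5514
Escaped at iteration 5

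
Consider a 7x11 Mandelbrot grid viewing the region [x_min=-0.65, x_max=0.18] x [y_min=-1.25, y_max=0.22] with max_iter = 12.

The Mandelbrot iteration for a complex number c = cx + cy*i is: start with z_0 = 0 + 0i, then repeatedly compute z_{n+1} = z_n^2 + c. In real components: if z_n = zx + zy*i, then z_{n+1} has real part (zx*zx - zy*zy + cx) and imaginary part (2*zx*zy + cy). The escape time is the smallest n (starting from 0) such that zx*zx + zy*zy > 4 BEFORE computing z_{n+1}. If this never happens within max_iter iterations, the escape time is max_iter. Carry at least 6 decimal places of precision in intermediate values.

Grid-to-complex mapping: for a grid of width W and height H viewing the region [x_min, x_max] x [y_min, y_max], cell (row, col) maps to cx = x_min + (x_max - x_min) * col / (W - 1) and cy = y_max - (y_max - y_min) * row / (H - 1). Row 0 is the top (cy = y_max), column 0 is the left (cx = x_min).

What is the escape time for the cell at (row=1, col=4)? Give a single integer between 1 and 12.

Answer: 12

Derivation:
z_0 = 0 + 0i, c = -0.0967 + 0.0730i
Iter 1: z = -0.0967 + 0.0730i, |z|^2 = 0.0147
Iter 2: z = -0.0927 + 0.0589i, |z|^2 = 0.0121
Iter 3: z = -0.0916 + 0.0621i, |z|^2 = 0.0122
Iter 4: z = -0.0921 + 0.0616i, |z|^2 = 0.0123
Iter 5: z = -0.0920 + 0.0616i, |z|^2 = 0.0123
Iter 6: z = -0.0920 + 0.0617i, |z|^2 = 0.0123
Iter 7: z = -0.0920 + 0.0617i, |z|^2 = 0.0123
Iter 8: z = -0.0920 + 0.0617i, |z|^2 = 0.0123
Iter 9: z = -0.0920 + 0.0617i, |z|^2 = 0.0123
Iter 10: z = -0.0920 + 0.0617i, |z|^2 = 0.0123
Iter 11: z = -0.0920 + 0.0617i, |z|^2 = 0.0123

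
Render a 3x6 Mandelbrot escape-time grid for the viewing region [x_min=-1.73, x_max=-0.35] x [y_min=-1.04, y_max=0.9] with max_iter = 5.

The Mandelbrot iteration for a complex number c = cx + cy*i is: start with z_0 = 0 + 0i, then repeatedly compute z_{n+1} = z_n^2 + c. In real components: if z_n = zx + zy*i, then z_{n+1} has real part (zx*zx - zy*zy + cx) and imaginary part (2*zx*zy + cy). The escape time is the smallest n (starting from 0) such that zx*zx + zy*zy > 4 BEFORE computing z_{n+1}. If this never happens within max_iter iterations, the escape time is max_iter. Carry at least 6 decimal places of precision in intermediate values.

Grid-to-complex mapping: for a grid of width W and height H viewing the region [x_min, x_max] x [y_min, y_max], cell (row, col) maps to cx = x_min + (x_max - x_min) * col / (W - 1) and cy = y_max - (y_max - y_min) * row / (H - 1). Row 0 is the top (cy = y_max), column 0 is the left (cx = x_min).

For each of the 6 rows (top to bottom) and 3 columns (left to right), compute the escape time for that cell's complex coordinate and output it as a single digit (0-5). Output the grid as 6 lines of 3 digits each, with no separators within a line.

Answer: 235
355
455
455
345
134

Derivation:
(row=0, col=0): c = -1.7300 + 0.9000i → escape time 2
(row=0, col=1): c = -1.0400 + 0.9000i → escape time 3
(row=0, col=2): c = -0.3500 + 0.9000i → escape time 5
(row=1, col=0): c = -1.7300 + 0.5120i → escape time 3
(row=1, col=1): c = -1.0400 + 0.5120i → escape time 5
(row=1, col=2): c = -0.3500 + 0.5120i → escape time 5
(row=2, col=0): c = -1.7300 + 0.1240i → escape time 4
(row=2, col=1): c = -1.0400 + 0.1240i → escape time 5
(row=2, col=2): c = -0.3500 + 0.1240i → escape time 5
(row=3, col=0): c = -1.7300 + -0.2640i → escape time 4
(row=3, col=1): c = -1.0400 + -0.2640i → escape time 5
(row=3, col=2): c = -0.3500 + -0.2640i → escape time 5
(row=4, col=0): c = -1.7300 + -0.6520i → escape time 3
(row=4, col=1): c = -1.0400 + -0.6520i → escape time 4
(row=4, col=2): c = -0.3500 + -0.6520i → escape time 5
(row=5, col=0): c = -1.7300 + -1.0400i → escape time 1
(row=5, col=1): c = -1.0400 + -1.0400i → escape time 3
(row=5, col=2): c = -0.3500 + -1.0400i → escape time 4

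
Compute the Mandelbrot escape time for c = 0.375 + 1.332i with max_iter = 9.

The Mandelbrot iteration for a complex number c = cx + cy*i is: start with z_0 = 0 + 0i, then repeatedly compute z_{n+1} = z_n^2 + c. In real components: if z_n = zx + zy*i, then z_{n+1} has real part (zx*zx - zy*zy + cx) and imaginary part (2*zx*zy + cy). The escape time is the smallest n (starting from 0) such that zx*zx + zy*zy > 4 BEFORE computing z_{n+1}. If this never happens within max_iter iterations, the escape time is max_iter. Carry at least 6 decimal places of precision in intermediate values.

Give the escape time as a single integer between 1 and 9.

Answer: 2

Derivation:
z_0 = 0 + 0i, c = 0.3750 + 1.3320i
Iter 1: z = 0.3750 + 1.3320i, |z|^2 = 1.9148
Iter 2: z = -1.2586 + 2.3310i, |z|^2 = 7.0176
Escaped at iteration 2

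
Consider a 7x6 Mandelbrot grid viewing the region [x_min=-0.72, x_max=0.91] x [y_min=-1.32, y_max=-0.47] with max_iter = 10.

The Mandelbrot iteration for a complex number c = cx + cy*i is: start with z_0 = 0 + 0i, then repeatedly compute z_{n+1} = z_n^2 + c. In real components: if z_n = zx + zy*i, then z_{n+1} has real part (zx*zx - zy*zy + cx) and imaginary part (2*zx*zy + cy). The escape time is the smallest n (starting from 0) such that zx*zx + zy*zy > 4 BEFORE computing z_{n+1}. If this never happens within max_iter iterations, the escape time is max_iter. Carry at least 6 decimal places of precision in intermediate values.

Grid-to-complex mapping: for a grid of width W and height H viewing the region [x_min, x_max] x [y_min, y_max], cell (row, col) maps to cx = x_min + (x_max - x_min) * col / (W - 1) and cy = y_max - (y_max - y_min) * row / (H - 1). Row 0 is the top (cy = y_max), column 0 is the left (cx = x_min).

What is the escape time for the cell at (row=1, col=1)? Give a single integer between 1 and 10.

Answer: 10

Derivation:
z_0 = 0 + 0i, c = -0.4483 + -0.6400i
Iter 1: z = -0.4483 + -0.6400i, |z|^2 = 0.6106
Iter 2: z = -0.6569 + -0.0661i, |z|^2 = 0.4359
Iter 3: z = -0.0211 + -0.5531i, |z|^2 = 0.3064
Iter 4: z = -0.7538 + -0.6166i, |z|^2 = 0.9484
Iter 5: z = -0.2603 + 0.2896i, |z|^2 = 0.1516
Iter 6: z = -0.4645 + -0.7908i, |z|^2 = 0.8410
Iter 7: z = -0.8579 + 0.0946i, |z|^2 = 0.7450
Iter 8: z = 0.2788 + -0.8022i, |z|^2 = 0.7213
Iter 9: z = -1.0142 + -1.0873i, |z|^2 = 2.2108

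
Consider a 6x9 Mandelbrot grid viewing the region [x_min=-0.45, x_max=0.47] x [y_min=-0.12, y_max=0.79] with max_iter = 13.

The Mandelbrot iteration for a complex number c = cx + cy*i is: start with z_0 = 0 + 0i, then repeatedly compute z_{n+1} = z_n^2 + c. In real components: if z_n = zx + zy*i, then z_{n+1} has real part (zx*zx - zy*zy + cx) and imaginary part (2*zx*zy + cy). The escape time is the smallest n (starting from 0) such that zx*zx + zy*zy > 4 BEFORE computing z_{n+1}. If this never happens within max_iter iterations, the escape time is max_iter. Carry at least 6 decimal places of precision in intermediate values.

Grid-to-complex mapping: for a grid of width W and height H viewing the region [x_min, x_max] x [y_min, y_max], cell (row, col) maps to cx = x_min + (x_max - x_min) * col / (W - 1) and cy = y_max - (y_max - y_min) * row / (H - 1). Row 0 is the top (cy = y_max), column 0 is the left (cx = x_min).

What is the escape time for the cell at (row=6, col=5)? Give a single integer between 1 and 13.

z_0 = 0 + 0i, c = 0.4700 + 0.1075i
Iter 1: z = 0.4700 + 0.1075i, |z|^2 = 0.2325
Iter 2: z = 0.6793 + 0.2086i, |z|^2 = 0.5050
Iter 3: z = 0.8880 + 0.3909i, |z|^2 = 0.9413
Iter 4: z = 1.1058 + 0.8017i, |z|^2 = 1.8655
Iter 5: z = 1.0501 + 1.8805i, |z|^2 = 4.6390
Escaped at iteration 5

Answer: 5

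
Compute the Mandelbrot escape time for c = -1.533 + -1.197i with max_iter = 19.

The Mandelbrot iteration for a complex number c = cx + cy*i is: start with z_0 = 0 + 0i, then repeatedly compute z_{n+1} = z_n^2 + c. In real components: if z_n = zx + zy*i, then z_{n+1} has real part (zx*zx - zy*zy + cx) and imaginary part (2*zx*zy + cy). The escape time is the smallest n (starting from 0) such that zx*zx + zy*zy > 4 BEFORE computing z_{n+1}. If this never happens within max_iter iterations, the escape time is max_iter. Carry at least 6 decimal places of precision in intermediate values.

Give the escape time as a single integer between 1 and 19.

Answer: 2

Derivation:
z_0 = 0 + 0i, c = -1.5330 + -1.1970i
Iter 1: z = -1.5330 + -1.1970i, |z|^2 = 3.7829
Iter 2: z = -0.6157 + 2.4730i, |z|^2 = 6.4949
Escaped at iteration 2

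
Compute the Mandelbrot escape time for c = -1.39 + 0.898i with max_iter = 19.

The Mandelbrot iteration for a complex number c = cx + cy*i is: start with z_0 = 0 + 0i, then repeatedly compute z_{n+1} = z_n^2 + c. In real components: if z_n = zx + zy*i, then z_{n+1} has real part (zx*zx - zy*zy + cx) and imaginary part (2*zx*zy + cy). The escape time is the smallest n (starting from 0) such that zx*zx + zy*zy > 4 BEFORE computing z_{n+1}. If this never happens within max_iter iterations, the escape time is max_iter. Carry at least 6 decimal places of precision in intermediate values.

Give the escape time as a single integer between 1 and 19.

Answer: 3

Derivation:
z_0 = 0 + 0i, c = -1.3900 + 0.8980i
Iter 1: z = -1.3900 + 0.8980i, |z|^2 = 2.7385
Iter 2: z = -0.2643 + -1.5984i, |z|^2 = 2.6249
Iter 3: z = -3.8752 + 1.7429i, |z|^2 = 18.0547
Escaped at iteration 3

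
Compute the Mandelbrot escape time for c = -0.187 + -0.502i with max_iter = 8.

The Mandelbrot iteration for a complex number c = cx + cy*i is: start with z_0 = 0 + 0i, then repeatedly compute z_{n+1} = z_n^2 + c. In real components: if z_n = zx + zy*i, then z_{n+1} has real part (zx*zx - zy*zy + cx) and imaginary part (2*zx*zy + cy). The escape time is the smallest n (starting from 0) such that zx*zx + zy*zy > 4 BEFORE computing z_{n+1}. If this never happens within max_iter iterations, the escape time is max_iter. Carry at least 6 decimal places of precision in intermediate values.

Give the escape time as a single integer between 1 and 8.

z_0 = 0 + 0i, c = -0.1870 + -0.5020i
Iter 1: z = -0.1870 + -0.5020i, |z|^2 = 0.2870
Iter 2: z = -0.4040 + -0.3143i, |z|^2 = 0.2620
Iter 3: z = -0.1225 + -0.2481i, |z|^2 = 0.0765
Iter 4: z = -0.2335 + -0.4412i, |z|^2 = 0.2492
Iter 5: z = -0.3271 + -0.2959i, |z|^2 = 0.1946
Iter 6: z = -0.1676 + -0.3084i, |z|^2 = 0.1232
Iter 7: z = -0.2540 + -0.3987i, |z|^2 = 0.2235

Answer: 8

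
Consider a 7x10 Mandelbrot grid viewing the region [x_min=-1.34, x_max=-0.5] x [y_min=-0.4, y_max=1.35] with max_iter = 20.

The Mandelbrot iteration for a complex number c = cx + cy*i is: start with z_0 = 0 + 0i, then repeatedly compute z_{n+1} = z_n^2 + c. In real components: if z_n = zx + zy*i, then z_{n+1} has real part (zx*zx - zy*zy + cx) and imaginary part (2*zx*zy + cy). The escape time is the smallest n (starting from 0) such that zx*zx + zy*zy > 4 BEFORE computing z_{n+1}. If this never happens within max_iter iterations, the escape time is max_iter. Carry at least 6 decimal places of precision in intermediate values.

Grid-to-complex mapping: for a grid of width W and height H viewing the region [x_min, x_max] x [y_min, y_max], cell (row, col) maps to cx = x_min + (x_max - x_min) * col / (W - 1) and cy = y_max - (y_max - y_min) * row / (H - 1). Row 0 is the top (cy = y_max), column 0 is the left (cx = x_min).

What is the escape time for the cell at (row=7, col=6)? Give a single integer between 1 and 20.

z_0 = 0 + 0i, c = -0.5000 + -0.0111i
Iter 1: z = -0.5000 + -0.0111i, |z|^2 = 0.2501
Iter 2: z = -0.2501 + -0.0000i, |z|^2 = 0.0626
Iter 3: z = -0.4374 + -0.0111i, |z|^2 = 0.1915
Iter 4: z = -0.3088 + -0.0014i, |z|^2 = 0.0953
Iter 5: z = -0.4047 + -0.0103i, |z|^2 = 0.1639
Iter 6: z = -0.3364 + -0.0028i, |z|^2 = 0.1131
Iter 7: z = -0.3869 + -0.0092i, |z|^2 = 0.1498
Iter 8: z = -0.3504 + -0.0040i, |z|^2 = 0.1228
Iter 9: z = -0.3772 + -0.0083i, |z|^2 = 0.1424
Iter 10: z = -0.3578 + -0.0048i, |z|^2 = 0.1280
Iter 11: z = -0.3720 + -0.0077i, |z|^2 = 0.1385
Iter 12: z = -0.3617 + -0.0054i, |z|^2 = 0.1308
Iter 13: z = -0.3692 + -0.0072i, |z|^2 = 0.1364
Iter 14: z = -0.3637 + -0.0058i, |z|^2 = 0.1323
Iter 15: z = -0.3677 + -0.0069i, |z|^2 = 0.1353
Iter 16: z = -0.3648 + -0.0060i, |z|^2 = 0.1331
Iter 17: z = -0.3669 + -0.0067i, |z|^2 = 0.1347
Iter 18: z = -0.3654 + -0.0062i, |z|^2 = 0.1336
Iter 19: z = -0.3665 + -0.0066i, |z|^2 = 0.1344

Answer: 20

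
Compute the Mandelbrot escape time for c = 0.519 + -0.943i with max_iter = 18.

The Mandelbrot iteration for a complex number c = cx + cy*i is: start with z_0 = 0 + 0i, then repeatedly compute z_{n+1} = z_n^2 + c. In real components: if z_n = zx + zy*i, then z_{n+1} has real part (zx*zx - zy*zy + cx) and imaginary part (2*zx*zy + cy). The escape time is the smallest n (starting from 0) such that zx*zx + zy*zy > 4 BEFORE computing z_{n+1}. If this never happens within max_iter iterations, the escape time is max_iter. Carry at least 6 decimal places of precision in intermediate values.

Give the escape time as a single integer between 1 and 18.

z_0 = 0 + 0i, c = 0.5190 + -0.9430i
Iter 1: z = 0.5190 + -0.9430i, |z|^2 = 1.1586
Iter 2: z = -0.1009 + -1.9218i, |z|^2 = 3.7036
Iter 3: z = -3.1643 + -0.5552i, |z|^2 = 10.3209
Escaped at iteration 3

Answer: 3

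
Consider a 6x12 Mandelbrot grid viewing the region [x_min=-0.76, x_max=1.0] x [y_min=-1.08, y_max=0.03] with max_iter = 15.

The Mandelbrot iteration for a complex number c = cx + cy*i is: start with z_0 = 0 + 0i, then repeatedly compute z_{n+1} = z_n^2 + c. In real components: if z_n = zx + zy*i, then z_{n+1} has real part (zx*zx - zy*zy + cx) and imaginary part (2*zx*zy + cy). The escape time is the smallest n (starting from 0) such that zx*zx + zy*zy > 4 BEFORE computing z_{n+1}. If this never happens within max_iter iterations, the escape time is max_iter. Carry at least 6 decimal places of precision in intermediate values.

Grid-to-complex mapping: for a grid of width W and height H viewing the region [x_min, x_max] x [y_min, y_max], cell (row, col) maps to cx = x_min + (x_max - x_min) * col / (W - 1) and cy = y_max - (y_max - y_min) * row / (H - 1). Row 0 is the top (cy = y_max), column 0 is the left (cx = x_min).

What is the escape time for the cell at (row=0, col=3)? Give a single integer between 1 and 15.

z_0 = 0 + 0i, c = 0.2960 + 0.0300i
Iter 1: z = 0.2960 + 0.0300i, |z|^2 = 0.0885
Iter 2: z = 0.3827 + 0.0478i, |z|^2 = 0.1488
Iter 3: z = 0.4402 + 0.0666i, |z|^2 = 0.1982
Iter 4: z = 0.4853 + 0.0886i, |z|^2 = 0.2434
Iter 5: z = 0.5237 + 0.1160i, |z|^2 = 0.2877
Iter 6: z = 0.5568 + 0.1515i, |z|^2 = 0.3330
Iter 7: z = 0.5831 + 0.1987i, |z|^2 = 0.3795
Iter 8: z = 0.5965 + 0.2617i, |z|^2 = 0.4243
Iter 9: z = 0.5833 + 0.3422i, |z|^2 = 0.4574
Iter 10: z = 0.5191 + 0.4293i, |z|^2 = 0.4538
Iter 11: z = 0.3812 + 0.4757i, |z|^2 = 0.3716
Iter 12: z = 0.2150 + 0.3927i, |z|^2 = 0.2004
Iter 13: z = 0.1880 + 0.1989i, |z|^2 = 0.0749
Iter 14: z = 0.2918 + 0.1048i, |z|^2 = 0.0961

Answer: 15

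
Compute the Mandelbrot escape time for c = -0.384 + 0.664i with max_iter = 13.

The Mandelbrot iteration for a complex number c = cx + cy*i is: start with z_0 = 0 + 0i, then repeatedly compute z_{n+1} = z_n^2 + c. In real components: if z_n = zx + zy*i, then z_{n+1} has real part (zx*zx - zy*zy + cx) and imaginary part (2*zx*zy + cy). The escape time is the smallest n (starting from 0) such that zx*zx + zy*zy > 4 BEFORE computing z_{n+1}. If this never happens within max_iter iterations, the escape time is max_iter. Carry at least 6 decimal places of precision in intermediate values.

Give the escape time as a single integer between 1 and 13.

Answer: 13

Derivation:
z_0 = 0 + 0i, c = -0.3840 + 0.6640i
Iter 1: z = -0.3840 + 0.6640i, |z|^2 = 0.5884
Iter 2: z = -0.6774 + 0.1540i, |z|^2 = 0.4827
Iter 3: z = 0.0512 + 0.4553i, |z|^2 = 0.2099
Iter 4: z = -0.5887 + 0.7106i, |z|^2 = 0.8515
Iter 5: z = -0.5425 + -0.1726i, |z|^2 = 0.3241
Iter 6: z = -0.1195 + 0.8513i, |z|^2 = 0.7390
Iter 7: z = -1.0944 + 0.4605i, |z|^2 = 1.4097
Iter 8: z = 0.6017 + -0.3439i, |z|^2 = 0.4802
Iter 9: z = -0.1402 + 0.2502i, |z|^2 = 0.0823
Iter 10: z = -0.4269 + 0.5938i, |z|^2 = 0.5349
Iter 11: z = -0.5543 + 0.1569i, |z|^2 = 0.3319
Iter 12: z = -0.1013 + 0.4900i, |z|^2 = 0.2504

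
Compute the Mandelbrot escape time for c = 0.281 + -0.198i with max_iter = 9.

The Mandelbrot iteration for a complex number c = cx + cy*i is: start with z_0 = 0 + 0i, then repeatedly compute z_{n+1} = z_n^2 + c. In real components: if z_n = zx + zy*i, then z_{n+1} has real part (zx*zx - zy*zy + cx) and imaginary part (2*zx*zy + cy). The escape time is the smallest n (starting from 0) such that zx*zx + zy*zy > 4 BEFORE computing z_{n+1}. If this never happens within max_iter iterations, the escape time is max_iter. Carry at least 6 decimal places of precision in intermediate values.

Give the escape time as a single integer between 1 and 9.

z_0 = 0 + 0i, c = 0.2810 + -0.1980i
Iter 1: z = 0.2810 + -0.1980i, |z|^2 = 0.1182
Iter 2: z = 0.3208 + -0.3093i, |z|^2 = 0.1985
Iter 3: z = 0.2882 + -0.3964i, |z|^2 = 0.2402
Iter 4: z = 0.2069 + -0.4265i, |z|^2 = 0.2247
Iter 5: z = 0.1419 + -0.3745i, |z|^2 = 0.1604
Iter 6: z = 0.1609 + -0.3043i, |z|^2 = 0.1185
Iter 7: z = 0.2143 + -0.2959i, |z|^2 = 0.1335
Iter 8: z = 0.2394 + -0.3248i, |z|^2 = 0.1628

Answer: 9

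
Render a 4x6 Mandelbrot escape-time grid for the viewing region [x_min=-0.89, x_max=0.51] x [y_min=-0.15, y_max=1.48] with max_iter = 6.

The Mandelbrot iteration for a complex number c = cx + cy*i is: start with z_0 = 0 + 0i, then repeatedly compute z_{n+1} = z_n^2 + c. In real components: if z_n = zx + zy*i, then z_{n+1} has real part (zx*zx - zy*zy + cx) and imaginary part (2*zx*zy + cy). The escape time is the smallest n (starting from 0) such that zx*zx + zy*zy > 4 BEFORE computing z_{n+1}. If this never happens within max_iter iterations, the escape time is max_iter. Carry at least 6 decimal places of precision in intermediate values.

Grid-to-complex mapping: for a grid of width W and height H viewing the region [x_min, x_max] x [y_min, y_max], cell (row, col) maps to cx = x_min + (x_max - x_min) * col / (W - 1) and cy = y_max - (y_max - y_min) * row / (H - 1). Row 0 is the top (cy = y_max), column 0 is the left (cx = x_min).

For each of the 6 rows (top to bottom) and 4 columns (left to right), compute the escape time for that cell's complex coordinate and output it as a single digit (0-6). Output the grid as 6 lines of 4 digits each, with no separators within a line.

Answer: 2222
3332
4663
5665
6665
6665

Derivation:
(row=0, col=0): c = -0.8900 + 1.4800i → escape time 2
(row=0, col=1): c = -0.4233 + 1.4800i → escape time 2
(row=0, col=2): c = 0.0433 + 1.4800i → escape time 2
(row=0, col=3): c = 0.5100 + 1.4800i → escape time 2
(row=1, col=0): c = -0.8900 + 1.1540i → escape time 3
(row=1, col=1): c = -0.4233 + 1.1540i → escape time 3
(row=1, col=2): c = 0.0433 + 1.1540i → escape time 3
(row=1, col=3): c = 0.5100 + 1.1540i → escape time 2
(row=2, col=0): c = -0.8900 + 0.8280i → escape time 4
(row=2, col=1): c = -0.4233 + 0.8280i → escape time 6
(row=2, col=2): c = 0.0433 + 0.8280i → escape time 6
(row=2, col=3): c = 0.5100 + 0.8280i → escape time 3
(row=3, col=0): c = -0.8900 + 0.5020i → escape time 5
(row=3, col=1): c = -0.4233 + 0.5020i → escape time 6
(row=3, col=2): c = 0.0433 + 0.5020i → escape time 6
(row=3, col=3): c = 0.5100 + 0.5020i → escape time 5
(row=4, col=0): c = -0.8900 + 0.1760i → escape time 6
(row=4, col=1): c = -0.4233 + 0.1760i → escape time 6
(row=4, col=2): c = 0.0433 + 0.1760i → escape time 6
(row=4, col=3): c = 0.5100 + 0.1760i → escape time 5
(row=5, col=0): c = -0.8900 + -0.1500i → escape time 6
(row=5, col=1): c = -0.4233 + -0.1500i → escape time 6
(row=5, col=2): c = 0.0433 + -0.1500i → escape time 6
(row=5, col=3): c = 0.5100 + -0.1500i → escape time 5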